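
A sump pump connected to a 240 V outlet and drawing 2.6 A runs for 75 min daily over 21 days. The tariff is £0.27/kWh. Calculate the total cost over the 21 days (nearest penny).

£4.42

Power = 2.6 A × 240 V = 624 W = 0.624 kW
Runtime = 75 min × 21 = 1575 min = 26.25 h
Energy = 0.624 kW × 26.25 h = 16.38 kWh
Cost = 16.38 kWh × £0.27/kWh = £4.42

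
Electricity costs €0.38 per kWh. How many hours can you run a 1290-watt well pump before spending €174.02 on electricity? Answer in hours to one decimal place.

Energy available = €174.02 ÷ €0.38/kWh = 457.9474 kWh
Hours = 457.9474 kWh ÷ 1.29 kW = 355.0 h

355.0 h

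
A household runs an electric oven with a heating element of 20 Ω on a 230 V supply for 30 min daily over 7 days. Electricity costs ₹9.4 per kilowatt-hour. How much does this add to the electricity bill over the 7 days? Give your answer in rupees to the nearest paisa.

₹87.02

Power = V²/R = 230²/20 = 2645 W = 2.645 kW
Runtime = 30 min × 7 = 210 min = 3.5 h
Energy = 2.645 kW × 3.5 h = 9.2575 kWh
Cost = 9.2575 kWh × ₹9.4/kWh = ₹87.02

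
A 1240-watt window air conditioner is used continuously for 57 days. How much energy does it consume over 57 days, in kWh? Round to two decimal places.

Runtime = 24 h × 57 = 1368 h
Energy = 1.24 kW × 1368 h = 1696.32 kWh

1696.32 kWh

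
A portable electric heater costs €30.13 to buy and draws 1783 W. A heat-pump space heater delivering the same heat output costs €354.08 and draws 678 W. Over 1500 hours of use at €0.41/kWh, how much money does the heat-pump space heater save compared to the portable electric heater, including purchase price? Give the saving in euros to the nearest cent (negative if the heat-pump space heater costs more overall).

€355.63

portable electric heater: €30.13 + (1783/1000) kW × 1500 h × €0.41 = €30.13 + €1096.545 = €1126.675
heat-pump space heater: €354.08 + (678/1000) kW × 1500 h × €0.41 = €354.08 + €416.97 = €771.05
Saving = €1126.675 − €771.05 = €355.625 → €355.63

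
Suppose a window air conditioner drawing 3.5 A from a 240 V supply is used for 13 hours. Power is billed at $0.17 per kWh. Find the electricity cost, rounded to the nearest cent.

Power = 3.5 A × 240 V = 840 W = 0.84 kW
Energy = 0.84 kW × 13 h = 10.92 kWh
Cost = 10.92 kWh × $0.17/kWh = $1.86

$1.86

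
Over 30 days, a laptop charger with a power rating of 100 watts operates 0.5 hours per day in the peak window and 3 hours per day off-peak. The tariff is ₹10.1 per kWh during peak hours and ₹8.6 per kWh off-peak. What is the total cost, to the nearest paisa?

Peak energy = 0.1 kW × 0.5 h × 30 = 1.5 kWh
Off-peak energy = 0.1 kW × 3 h × 30 = 9 kWh
Cost = 1.5 × ₹10.1 + 9 × ₹8.6 = ₹15.15 + ₹77.4 = ₹92.55

₹92.55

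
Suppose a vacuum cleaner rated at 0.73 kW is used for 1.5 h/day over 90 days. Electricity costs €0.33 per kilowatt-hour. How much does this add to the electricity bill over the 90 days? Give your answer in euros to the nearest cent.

€32.52

Runtime = 1.5 h/day × 90 days = 135 h
Energy = 0.73 kW × 135 h = 98.55 kWh
Cost = 98.55 kWh × €0.33/kWh = €32.52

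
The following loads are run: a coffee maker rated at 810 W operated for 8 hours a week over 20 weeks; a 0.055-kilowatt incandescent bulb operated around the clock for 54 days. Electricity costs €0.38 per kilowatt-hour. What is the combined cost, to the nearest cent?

coffee maker: Runtime = 8 h/week × 20 weeks = 160 h
coffee maker: 0.81 kW × 160 h = 129.6 kWh
incandescent bulb: Runtime = 24 h × 54 = 1296 h
incandescent bulb: 0.055 kW × 1296 h = 71.28 kWh
Total energy = 200.88 kWh
Cost = 200.88 × €0.38 = €76.33

€76.33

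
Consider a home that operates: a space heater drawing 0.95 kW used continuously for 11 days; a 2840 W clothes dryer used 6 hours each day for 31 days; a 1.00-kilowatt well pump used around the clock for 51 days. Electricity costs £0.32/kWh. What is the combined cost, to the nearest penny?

space heater: Runtime = 24 h × 11 = 264 h
space heater: 0.95 kW × 264 h = 250.8 kWh
clothes dryer: Runtime = 6 h/day × 31 days = 186 h
clothes dryer: 2.84 kW × 186 h = 528.24 kWh
well pump: Runtime = 24 h × 51 = 1224 h
well pump: 1 kW × 1224 h = 1224 kWh
Total energy = 2003.04 kWh
Cost = 2003.04 × £0.32 = £640.97

£640.97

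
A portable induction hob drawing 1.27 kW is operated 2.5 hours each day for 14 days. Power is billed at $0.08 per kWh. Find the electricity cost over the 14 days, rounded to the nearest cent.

Runtime = 2.5 h/day × 14 days = 35 h
Energy = 1.27 kW × 35 h = 44.45 kWh
Cost = 44.45 kWh × $0.08/kWh = $3.56

$3.56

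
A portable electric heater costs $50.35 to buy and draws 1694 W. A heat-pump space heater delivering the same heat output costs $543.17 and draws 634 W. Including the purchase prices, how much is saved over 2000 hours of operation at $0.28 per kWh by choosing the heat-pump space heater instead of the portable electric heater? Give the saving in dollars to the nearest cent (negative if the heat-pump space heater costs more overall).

$100.78

portable electric heater: $50.35 + (1694/1000) kW × 2000 h × $0.28 = $50.35 + $948.64 = $998.99
heat-pump space heater: $543.17 + (634/1000) kW × 2000 h × $0.28 = $543.17 + $355.04 = $898.21
Saving = $998.99 − $898.21 = $100.78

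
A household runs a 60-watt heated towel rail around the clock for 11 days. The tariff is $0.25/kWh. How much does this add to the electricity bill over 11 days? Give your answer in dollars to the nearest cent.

Runtime = 24 h × 11 = 264 h
Energy = 0.06 kW × 264 h = 15.84 kWh
Cost = 15.84 kWh × $0.25/kWh = $3.96

$3.96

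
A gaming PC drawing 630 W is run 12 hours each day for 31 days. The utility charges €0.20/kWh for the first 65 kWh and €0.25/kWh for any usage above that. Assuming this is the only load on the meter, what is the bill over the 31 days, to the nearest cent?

Runtime = 12 h/day × 31 days = 372 h
Energy = 0.63 kW × 372 h = 234.36 kWh
Tier 1 (0–65 kWh): 65 × €0.20 = €13
Above 65 kWh: 169.36 × €0.25 = €42.34
Bill = €55.34

€55.34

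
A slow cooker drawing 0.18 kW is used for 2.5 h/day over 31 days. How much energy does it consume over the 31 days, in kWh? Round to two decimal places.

Runtime = 2.5 h/day × 31 days = 77.5 h
Energy = 0.18 kW × 77.5 h = 13.95 kWh

13.95 kWh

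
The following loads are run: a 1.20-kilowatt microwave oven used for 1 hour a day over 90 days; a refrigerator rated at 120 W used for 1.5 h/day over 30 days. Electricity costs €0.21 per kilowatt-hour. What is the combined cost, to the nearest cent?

microwave oven: Runtime = 1 h/day × 90 days = 90 h
microwave oven: 1.2 kW × 90 h = 108 kWh
refrigerator: Runtime = 1.5 h/day × 30 days = 45 h
refrigerator: 0.12 kW × 45 h = 5.4 kWh
Total energy = 113.4 kWh
Cost = 113.4 × €0.21 = €23.81

€23.81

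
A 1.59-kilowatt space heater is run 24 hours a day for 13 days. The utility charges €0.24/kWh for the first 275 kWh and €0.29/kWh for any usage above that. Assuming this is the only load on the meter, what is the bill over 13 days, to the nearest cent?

€130.11

Runtime = 24 h × 13 = 312 h
Energy = 1.59 kW × 312 h = 496.08 kWh
Tier 1 (0–275 kWh): 275 × €0.24 = €66
Above 275 kWh: 221.08 × €0.29 = €64.1132
Bill = €130.11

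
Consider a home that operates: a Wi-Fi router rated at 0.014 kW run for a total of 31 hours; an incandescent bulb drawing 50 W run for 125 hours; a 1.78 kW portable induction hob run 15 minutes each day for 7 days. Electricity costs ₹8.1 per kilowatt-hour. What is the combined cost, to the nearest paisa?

Wi-Fi router: 0.014 kW × 31 h = 0.434 kWh
incandescent bulb: 0.05 kW × 125 h = 6.25 kWh
portable induction hob: Runtime = 15 min × 7 = 105 min = 1.75 h
portable induction hob: 1.78 kW × 1.75 h = 3.115 kWh
Total energy = 9.799 kWh
Cost = 9.799 × ₹8.1 = ₹79.37

₹79.37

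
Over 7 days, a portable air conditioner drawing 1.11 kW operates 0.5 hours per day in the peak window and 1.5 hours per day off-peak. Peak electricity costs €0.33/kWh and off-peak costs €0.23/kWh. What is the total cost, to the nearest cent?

€3.96

Peak energy = 1.11 kW × 0.5 h × 7 = 3.885 kWh
Off-peak energy = 1.11 kW × 1.5 h × 7 = 11.655 kWh
Cost = 3.885 × €0.33 + 11.655 × €0.23 = €1.28205 + €2.68065 = €3.96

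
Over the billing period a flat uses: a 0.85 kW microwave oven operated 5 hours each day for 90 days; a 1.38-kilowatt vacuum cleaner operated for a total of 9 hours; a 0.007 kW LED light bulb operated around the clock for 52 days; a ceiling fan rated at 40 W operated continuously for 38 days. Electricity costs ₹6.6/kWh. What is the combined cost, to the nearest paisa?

₹2904.90

microwave oven: Runtime = 5 h/day × 90 days = 450 h
microwave oven: 0.85 kW × 450 h = 382.5 kWh
vacuum cleaner: 1.38 kW × 9 h = 12.42 kWh
LED light bulb: Runtime = 24 h × 52 = 1248 h
LED light bulb: 0.007 kW × 1248 h = 8.736 kWh
ceiling fan: Runtime = 24 h × 38 = 912 h
ceiling fan: 0.04 kW × 912 h = 36.48 kWh
Total energy = 440.136 kWh
Cost = 440.136 × ₹6.6 = ₹2904.90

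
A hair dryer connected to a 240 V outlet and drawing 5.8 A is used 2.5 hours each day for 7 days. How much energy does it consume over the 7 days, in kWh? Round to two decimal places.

24.36 kWh

Power = 5.8 A × 240 V = 1392 W = 1.392 kW
Runtime = 2.5 h/day × 7 days = 17.5 h
Energy = 1.392 kW × 17.5 h = 24.36 kWh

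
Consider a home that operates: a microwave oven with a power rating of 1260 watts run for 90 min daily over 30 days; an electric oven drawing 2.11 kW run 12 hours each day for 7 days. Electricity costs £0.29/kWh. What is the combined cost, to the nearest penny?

microwave oven: Runtime = 90 min × 30 = 2700 min = 45 h
microwave oven: 1.26 kW × 45 h = 56.7 kWh
electric oven: Runtime = 12 h/day × 7 days = 84 h
electric oven: 2.11 kW × 84 h = 177.24 kWh
Total energy = 233.94 kWh
Cost = 233.94 × £0.29 = £67.84

£67.84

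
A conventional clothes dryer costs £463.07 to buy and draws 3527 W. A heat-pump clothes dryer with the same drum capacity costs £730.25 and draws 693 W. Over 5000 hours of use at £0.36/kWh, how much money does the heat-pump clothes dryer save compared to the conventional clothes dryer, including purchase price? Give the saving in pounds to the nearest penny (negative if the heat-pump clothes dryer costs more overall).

£4834.02

conventional clothes dryer: £463.07 + (3527/1000) kW × 5000 h × £0.36 = £463.07 + £6348.6 = £6811.67
heat-pump clothes dryer: £730.25 + (693/1000) kW × 5000 h × £0.36 = £730.25 + £1247.4 = £1977.65
Saving = £6811.67 − £1977.65 = £4834.02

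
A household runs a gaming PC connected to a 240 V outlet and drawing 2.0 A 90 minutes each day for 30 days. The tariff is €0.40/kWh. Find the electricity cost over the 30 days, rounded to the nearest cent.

€8.64

Power = 2.0 A × 240 V = 480 W = 0.48 kW
Runtime = 90 min × 30 = 2700 min = 45 h
Energy = 0.48 kW × 45 h = 21.6 kWh
Cost = 21.6 kWh × €0.40/kWh = €8.64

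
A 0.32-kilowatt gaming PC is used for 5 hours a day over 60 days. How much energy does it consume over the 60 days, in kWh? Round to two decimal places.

Runtime = 5 h/day × 60 days = 300 h
Energy = 0.32 kW × 300 h = 96 kWh

96.00 kWh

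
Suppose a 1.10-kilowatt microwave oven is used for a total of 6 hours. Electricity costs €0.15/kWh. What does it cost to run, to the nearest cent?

€0.99

Energy = 1.1 kW × 6 h = 6.6 kWh
Cost = 6.6 kWh × €0.15/kWh = €0.99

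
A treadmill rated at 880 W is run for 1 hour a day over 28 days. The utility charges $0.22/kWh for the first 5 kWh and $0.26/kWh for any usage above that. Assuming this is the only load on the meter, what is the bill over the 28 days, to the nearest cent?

Runtime = 1 h/day × 28 days = 28 h
Energy = 0.88 kW × 28 h = 24.64 kWh
Tier 1 (0–5 kWh): 5 × $0.22 = $1.1
Above 5 kWh: 19.64 × $0.26 = $5.1064
Bill = $6.21

$6.21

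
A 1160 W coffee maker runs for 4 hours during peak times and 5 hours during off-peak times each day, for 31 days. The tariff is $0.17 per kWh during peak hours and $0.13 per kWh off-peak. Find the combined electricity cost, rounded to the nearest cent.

Peak energy = 1.16 kW × 4 h × 31 = 143.84 kWh
Off-peak energy = 1.16 kW × 5 h × 31 = 179.8 kWh
Cost = 143.84 × $0.17 + 179.8 × $0.13 = $24.4528 + $23.374 = $47.83

$47.83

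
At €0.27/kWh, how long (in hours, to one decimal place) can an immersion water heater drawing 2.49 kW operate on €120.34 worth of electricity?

Energy available = €120.34 ÷ €0.27/kWh = 445.7037 kWh
Hours = 445.7037 kWh ÷ 2.49 kW = 179.0 h

179.0 h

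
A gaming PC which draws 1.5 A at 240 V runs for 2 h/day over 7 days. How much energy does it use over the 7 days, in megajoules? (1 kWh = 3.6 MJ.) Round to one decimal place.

18.1 MJ

Power = 1.5 A × 240 V = 360 W = 0.36 kW
Runtime = 2 h/day × 7 days = 14 h
Energy = 0.36 kW × 14 h = 5.04 kWh
= 5.04 × 3.6 MJ = 18.1 MJ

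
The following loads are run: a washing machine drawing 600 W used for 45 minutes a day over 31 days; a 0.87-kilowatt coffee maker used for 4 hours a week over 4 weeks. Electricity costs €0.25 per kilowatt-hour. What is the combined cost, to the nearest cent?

€6.97

washing machine: Runtime = 45 min × 31 = 1395 min = 23.25 h
washing machine: 0.6 kW × 23.25 h = 13.95 kWh
coffee maker: Runtime = 4 h/week × 4 weeks = 16 h
coffee maker: 0.87 kW × 16 h = 13.92 kWh
Total energy = 27.87 kWh
Cost = 27.87 × €0.25 = €6.97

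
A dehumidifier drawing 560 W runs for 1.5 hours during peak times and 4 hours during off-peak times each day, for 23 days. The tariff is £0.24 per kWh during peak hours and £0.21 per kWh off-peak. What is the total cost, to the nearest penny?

£15.46

Peak energy = 0.56 kW × 1.5 h × 23 = 19.32 kWh
Off-peak energy = 0.56 kW × 4 h × 23 = 51.52 kWh
Cost = 19.32 × £0.24 + 51.52 × £0.21 = £4.6368 + £10.8192 = £15.46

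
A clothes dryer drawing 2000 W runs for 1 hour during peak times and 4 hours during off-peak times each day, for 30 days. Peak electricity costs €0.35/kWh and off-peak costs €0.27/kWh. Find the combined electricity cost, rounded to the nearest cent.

Peak energy = 2 kW × 1 h × 30 = 60 kWh
Off-peak energy = 2 kW × 4 h × 30 = 240 kWh
Cost = 60 × €0.35 + 240 × €0.27 = €21 + €64.8 = €85.80

€85.80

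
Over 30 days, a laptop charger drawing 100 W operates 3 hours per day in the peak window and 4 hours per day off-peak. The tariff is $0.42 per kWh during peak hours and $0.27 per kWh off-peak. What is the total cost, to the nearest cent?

Peak energy = 0.1 kW × 3 h × 30 = 9 kWh
Off-peak energy = 0.1 kW × 4 h × 30 = 12 kWh
Cost = 9 × $0.42 + 12 × $0.27 = $3.78 + $3.24 = $7.02

$7.02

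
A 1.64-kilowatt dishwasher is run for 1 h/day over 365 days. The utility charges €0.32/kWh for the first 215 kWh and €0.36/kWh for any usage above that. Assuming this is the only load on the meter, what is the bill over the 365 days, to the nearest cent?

Runtime = 1 h/day × 365 days = 365 h
Energy = 1.64 kW × 365 h = 598.6 kWh
Tier 1 (0–215 kWh): 215 × €0.32 = €68.8
Above 215 kWh: 383.6 × €0.36 = €138.096
Bill = €206.90

€206.90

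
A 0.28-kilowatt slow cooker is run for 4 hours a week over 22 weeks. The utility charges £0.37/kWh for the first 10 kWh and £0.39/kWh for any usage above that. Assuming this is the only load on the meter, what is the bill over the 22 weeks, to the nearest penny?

£9.41

Runtime = 4 h/week × 22 weeks = 88 h
Energy = 0.28 kW × 88 h = 24.64 kWh
Tier 1 (0–10 kWh): 10 × £0.37 = £3.7
Above 10 kWh: 14.64 × £0.39 = £5.7096
Bill = £9.41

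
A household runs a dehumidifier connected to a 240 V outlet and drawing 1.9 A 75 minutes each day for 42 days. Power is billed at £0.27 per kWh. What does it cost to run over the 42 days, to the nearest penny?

£6.46

Power = 1.9 A × 240 V = 456 W = 0.456 kW
Runtime = 75 min × 42 = 3150 min = 52.5 h
Energy = 0.456 kW × 52.5 h = 23.94 kWh
Cost = 23.94 kWh × £0.27/kWh = £6.46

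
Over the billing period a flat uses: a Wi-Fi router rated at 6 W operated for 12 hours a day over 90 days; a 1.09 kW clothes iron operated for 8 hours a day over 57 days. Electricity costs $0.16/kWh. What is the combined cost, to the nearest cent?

$80.56

Wi-Fi router: Runtime = 12 h/day × 90 days = 1080 h
Wi-Fi router: 0.006 kW × 1080 h = 6.48 kWh
clothes iron: Runtime = 8 h/day × 57 days = 456 h
clothes iron: 1.09 kW × 456 h = 497.04 kWh
Total energy = 503.52 kWh
Cost = 503.52 × $0.16 = $80.56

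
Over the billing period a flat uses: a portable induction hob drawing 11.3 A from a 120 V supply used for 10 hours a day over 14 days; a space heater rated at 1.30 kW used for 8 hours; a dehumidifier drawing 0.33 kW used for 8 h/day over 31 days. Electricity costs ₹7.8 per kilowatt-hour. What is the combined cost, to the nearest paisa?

portable induction hob: Power = 11.3 A × 120 V = 1356 W = 1.356 kW
portable induction hob: Runtime = 10 h/day × 14 days = 140 h
portable induction hob: 1.356 kW × 140 h = 189.84 kWh
space heater: 1.3 kW × 8 h = 10.4 kWh
dehumidifier: Runtime = 8 h/day × 31 days = 248 h
dehumidifier: 0.33 kW × 248 h = 81.84 kWh
Total energy = 282.08 kWh
Cost = 282.08 × ₹7.8 = ₹2200.22

₹2200.22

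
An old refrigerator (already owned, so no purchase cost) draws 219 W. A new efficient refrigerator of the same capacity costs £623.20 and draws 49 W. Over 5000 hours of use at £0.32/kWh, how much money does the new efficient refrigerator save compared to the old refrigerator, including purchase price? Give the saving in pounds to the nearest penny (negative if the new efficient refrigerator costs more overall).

old refrigerator: £0.00 + (219/1000) kW × 5000 h × £0.32 = £0.00 + £350.4 = £350.4
new efficient refrigerator: £623.20 + (49/1000) kW × 5000 h × £0.32 = £623.20 + £78.4 = £701.6
Saving = £350.4 − £701.6 = −£351.2

-£351.20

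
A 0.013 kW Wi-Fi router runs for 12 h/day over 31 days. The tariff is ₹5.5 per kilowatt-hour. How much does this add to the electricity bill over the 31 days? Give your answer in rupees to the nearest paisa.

₹26.60

Runtime = 12 h/day × 31 days = 372 h
Energy = 0.013 kW × 372 h = 4.836 kWh
Cost = 4.836 kWh × ₹5.5/kWh = ₹26.60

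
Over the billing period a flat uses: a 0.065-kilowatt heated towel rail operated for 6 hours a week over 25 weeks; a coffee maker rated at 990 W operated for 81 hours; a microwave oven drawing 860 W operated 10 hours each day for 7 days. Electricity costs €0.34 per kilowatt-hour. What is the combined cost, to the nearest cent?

€51.05

heated towel rail: Runtime = 6 h/week × 25 weeks = 150 h
heated towel rail: 0.065 kW × 150 h = 9.75 kWh
coffee maker: 0.99 kW × 81 h = 80.19 kWh
microwave oven: Runtime = 10 h/day × 7 days = 70 h
microwave oven: 0.86 kW × 70 h = 60.2 kWh
Total energy = 150.14 kWh
Cost = 150.14 × €0.34 = €51.05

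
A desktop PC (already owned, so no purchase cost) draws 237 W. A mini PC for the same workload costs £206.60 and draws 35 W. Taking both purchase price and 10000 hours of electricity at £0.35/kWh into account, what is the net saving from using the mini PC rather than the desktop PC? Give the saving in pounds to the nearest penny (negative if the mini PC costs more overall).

£500.40

desktop PC: £0.00 + (237/1000) kW × 10000 h × £0.35 = £0.00 + £829.5 = £829.5
mini PC: £206.60 + (35/1000) kW × 10000 h × £0.35 = £206.60 + £122.5 = £329.1
Saving = £829.5 − £329.1 = £500.4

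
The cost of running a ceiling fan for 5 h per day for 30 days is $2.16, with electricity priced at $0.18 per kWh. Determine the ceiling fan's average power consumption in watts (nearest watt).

Energy = $2.16 ÷ $0.18/kWh = 12 kWh
Runtime = 5 h/day × 30 days = 150 h
Power = 12 kWh ÷ 150 h = 0.08 kW = 80 W

80 W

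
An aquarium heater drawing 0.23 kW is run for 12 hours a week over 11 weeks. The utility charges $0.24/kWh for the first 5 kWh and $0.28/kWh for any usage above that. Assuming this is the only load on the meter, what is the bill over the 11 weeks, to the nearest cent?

$8.30

Runtime = 12 h/week × 11 weeks = 132 h
Energy = 0.23 kW × 132 h = 30.36 kWh
Tier 1 (0–5 kWh): 5 × $0.24 = $1.2
Above 5 kWh: 25.36 × $0.28 = $7.1008
Bill = $8.30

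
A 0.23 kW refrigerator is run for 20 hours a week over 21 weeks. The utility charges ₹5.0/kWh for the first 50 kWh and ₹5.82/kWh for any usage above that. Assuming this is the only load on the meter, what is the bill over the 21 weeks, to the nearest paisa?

Runtime = 20 h/week × 21 weeks = 420 h
Energy = 0.23 kW × 420 h = 96.6 kWh
Tier 1 (0–50 kWh): 50 × ₹5.0 = ₹250
Above 50 kWh: 46.6 × ₹5.82 = ₹271.212
Bill = ₹521.21

₹521.21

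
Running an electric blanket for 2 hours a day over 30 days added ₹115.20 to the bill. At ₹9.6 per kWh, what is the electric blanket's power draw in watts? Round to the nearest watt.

200 W

Energy = ₹115.20 ÷ ₹9.6/kWh = 12 kWh
Runtime = 2 h/day × 30 days = 60 h
Power = 12 kWh ÷ 60 h = 0.2 kW = 200 W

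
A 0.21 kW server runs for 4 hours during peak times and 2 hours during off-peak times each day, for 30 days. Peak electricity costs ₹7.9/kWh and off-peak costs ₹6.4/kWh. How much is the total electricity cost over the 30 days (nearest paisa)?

₹279.72

Peak energy = 0.21 kW × 4 h × 30 = 25.2 kWh
Off-peak energy = 0.21 kW × 2 h × 30 = 12.6 kWh
Cost = 25.2 × ₹7.9 + 12.6 × ₹6.4 = ₹199.08 + ₹80.64 = ₹279.72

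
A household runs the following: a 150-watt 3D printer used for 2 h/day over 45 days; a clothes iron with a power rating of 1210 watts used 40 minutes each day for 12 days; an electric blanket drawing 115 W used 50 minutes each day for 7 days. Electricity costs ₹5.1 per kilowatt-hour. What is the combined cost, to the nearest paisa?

₹121.64

3D printer: Runtime = 2 h/day × 45 days = 90 h
3D printer: 0.15 kW × 90 h = 13.5 kWh
clothes iron: Runtime = 40 min × 12 = 480 min = 8 h
clothes iron: 1.21 kW × 8 h = 9.68 kWh
electric blanket: Runtime = 50 min × 7 = 350 min = 5.833333… h
electric blanket: 0.115 kW × 5.833333… h = 0.670833… kWh
Total energy = 23.850833… kWh
Cost = 23.850833… × ₹5.1 = ₹121.64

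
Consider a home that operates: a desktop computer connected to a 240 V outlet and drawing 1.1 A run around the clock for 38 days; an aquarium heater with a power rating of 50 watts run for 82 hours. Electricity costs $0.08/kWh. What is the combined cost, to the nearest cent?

$19.59

desktop computer: Power = 1.1 A × 240 V = 264 W = 0.264 kW
desktop computer: Runtime = 24 h × 38 = 912 h
desktop computer: 0.264 kW × 912 h = 240.768 kWh
aquarium heater: 0.05 kW × 82 h = 4.1 kWh
Total energy = 244.868 kWh
Cost = 244.868 × $0.08 = $19.59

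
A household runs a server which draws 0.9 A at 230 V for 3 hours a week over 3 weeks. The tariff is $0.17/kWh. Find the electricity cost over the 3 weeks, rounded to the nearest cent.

Power = 0.9 A × 230 V = 207 W = 0.207 kW
Runtime = 3 h/week × 3 weeks = 9 h
Energy = 0.207 kW × 9 h = 1.863 kWh
Cost = 1.863 kWh × $0.17/kWh = $0.32

$0.32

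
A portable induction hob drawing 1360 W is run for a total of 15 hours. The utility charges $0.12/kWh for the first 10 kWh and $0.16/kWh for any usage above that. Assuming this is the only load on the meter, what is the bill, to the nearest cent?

$2.86

Energy = 1.36 kW × 15 h = 20.4 kWh
Tier 1 (0–10 kWh): 10 × $0.12 = $1.2
Above 10 kWh: 10.4 × $0.16 = $1.664
Bill = $2.86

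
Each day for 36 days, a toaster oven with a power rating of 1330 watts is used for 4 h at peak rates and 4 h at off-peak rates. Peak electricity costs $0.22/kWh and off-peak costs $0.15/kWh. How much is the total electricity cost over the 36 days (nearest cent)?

$70.86

Peak energy = 1.33 kW × 4 h × 36 = 191.52 kWh
Off-peak energy = 1.33 kW × 4 h × 36 = 191.52 kWh
Cost = 191.52 × $0.22 + 191.52 × $0.15 = $42.1344 + $28.728 = $70.86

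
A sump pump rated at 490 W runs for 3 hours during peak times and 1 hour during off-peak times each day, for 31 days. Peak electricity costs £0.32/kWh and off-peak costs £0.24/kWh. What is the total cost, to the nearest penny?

£18.23

Peak energy = 0.49 kW × 3 h × 31 = 45.57 kWh
Off-peak energy = 0.49 kW × 1 h × 31 = 15.19 kWh
Cost = 45.57 × £0.32 + 15.19 × £0.24 = £14.5824 + £3.6456 = £18.23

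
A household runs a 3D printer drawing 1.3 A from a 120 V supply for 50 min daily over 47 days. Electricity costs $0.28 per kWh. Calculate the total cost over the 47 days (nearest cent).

$1.71

Power = 1.3 A × 120 V = 156 W = 0.156 kW
Runtime = 50 min × 47 = 2350 min = 39.166666… h
Energy = 0.156 kW × 39.166666… h = 6.11 kWh
Cost = 6.11 kWh × $0.28/kWh = $1.71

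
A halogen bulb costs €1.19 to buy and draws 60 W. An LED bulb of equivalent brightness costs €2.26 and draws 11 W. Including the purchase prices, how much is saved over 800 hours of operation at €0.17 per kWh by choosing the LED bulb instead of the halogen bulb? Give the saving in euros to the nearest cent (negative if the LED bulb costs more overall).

€5.59

halogen bulb: €1.19 + (60/1000) kW × 800 h × €0.17 = €1.19 + €8.16 = €9.35
LED bulb: €2.26 + (11/1000) kW × 800 h × €0.17 = €2.26 + €1.496 = €3.756
Saving = €9.35 − €3.756 = €5.594 → €5.59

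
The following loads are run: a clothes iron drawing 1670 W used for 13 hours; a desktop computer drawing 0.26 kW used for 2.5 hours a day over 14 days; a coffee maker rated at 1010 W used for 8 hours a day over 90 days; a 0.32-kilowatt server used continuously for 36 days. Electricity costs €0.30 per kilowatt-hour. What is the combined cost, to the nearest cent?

clothes iron: 1.67 kW × 13 h = 21.71 kWh
desktop computer: Runtime = 2.5 h/day × 14 days = 35 h
desktop computer: 0.26 kW × 35 h = 9.1 kWh
coffee maker: Runtime = 8 h/day × 90 days = 720 h
coffee maker: 1.01 kW × 720 h = 727.2 kWh
server: Runtime = 24 h × 36 = 864 h
server: 0.32 kW × 864 h = 276.48 kWh
Total energy = 1034.49 kWh
Cost = 1034.49 × €0.30 = €310.35

€310.35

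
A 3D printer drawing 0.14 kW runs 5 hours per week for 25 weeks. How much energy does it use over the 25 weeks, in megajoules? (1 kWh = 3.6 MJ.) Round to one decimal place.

Runtime = 5 h/week × 25 weeks = 125 h
Energy = 0.14 kW × 125 h = 17.5 kWh
= 17.5 × 3.6 MJ = 63.0 MJ

63.0 MJ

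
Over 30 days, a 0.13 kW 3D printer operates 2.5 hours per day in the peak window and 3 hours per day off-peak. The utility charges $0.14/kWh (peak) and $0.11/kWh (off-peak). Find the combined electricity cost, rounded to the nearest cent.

Peak energy = 0.13 kW × 2.5 h × 30 = 9.75 kWh
Off-peak energy = 0.13 kW × 3 h × 30 = 11.7 kWh
Cost = 9.75 × $0.14 + 11.7 × $0.11 = $1.365 + $1.287 = $2.65

$2.65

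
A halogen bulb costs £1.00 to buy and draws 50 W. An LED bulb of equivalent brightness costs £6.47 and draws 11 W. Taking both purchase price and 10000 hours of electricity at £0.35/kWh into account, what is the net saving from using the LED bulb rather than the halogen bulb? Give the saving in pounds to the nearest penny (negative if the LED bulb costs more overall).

halogen bulb: £1.00 + (50/1000) kW × 10000 h × £0.35 = £1.00 + £175 = £176
LED bulb: £6.47 + (11/1000) kW × 10000 h × £0.35 = £6.47 + £38.5 = £44.97
Saving = £176 − £44.97 = £131.03

£131.03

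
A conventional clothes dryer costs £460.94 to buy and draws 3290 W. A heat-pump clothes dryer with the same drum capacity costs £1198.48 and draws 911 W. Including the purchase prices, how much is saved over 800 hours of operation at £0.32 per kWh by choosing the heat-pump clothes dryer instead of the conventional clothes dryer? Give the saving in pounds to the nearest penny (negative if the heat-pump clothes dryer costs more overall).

conventional clothes dryer: £460.94 + (3290/1000) kW × 800 h × £0.32 = £460.94 + £842.24 = £1303.18
heat-pump clothes dryer: £1198.48 + (911/1000) kW × 800 h × £0.32 = £1198.48 + £233.216 = £1431.696
Saving = £1303.18 − £1431.696 = −£128.516 → -£128.52

-£128.52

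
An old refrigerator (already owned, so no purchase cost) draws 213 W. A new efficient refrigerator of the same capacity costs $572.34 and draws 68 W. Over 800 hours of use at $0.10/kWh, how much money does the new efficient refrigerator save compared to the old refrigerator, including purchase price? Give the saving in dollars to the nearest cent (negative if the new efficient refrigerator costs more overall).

-$560.74

old refrigerator: $0.00 + (213/1000) kW × 800 h × $0.10 = $0.00 + $17.04 = $17.04
new efficient refrigerator: $572.34 + (68/1000) kW × 800 h × $0.10 = $572.34 + $5.44 = $577.78
Saving = $17.04 − $577.78 = −$560.74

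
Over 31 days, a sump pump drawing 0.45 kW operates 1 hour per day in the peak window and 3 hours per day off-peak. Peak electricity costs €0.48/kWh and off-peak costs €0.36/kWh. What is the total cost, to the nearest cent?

Peak energy = 0.45 kW × 1 h × 31 = 13.95 kWh
Off-peak energy = 0.45 kW × 3 h × 31 = 41.85 kWh
Cost = 13.95 × €0.48 + 41.85 × €0.36 = €6.696 + €15.066 = €21.76

€21.76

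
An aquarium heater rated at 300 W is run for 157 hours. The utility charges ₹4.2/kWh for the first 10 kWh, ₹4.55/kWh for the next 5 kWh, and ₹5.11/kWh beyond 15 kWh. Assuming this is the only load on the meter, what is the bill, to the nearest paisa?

₹228.78

Energy = 0.3 kW × 157 h = 47.1 kWh
Tier 1 (0–10 kWh): 10 × ₹4.2 = ₹42
Tier 2 (10–15 kWh): 5 × ₹4.55 = ₹22.75
Above 15 kWh: 32.1 × ₹5.11 = ₹164.031
Bill = ₹228.78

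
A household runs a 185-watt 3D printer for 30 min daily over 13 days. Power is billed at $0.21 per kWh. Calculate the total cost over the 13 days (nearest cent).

Runtime = 30 min × 13 = 390 min = 6.5 h
Energy = 0.185 kW × 6.5 h = 1.2025 kWh
Cost = 1.2025 kWh × $0.21/kWh = $0.25

$0.25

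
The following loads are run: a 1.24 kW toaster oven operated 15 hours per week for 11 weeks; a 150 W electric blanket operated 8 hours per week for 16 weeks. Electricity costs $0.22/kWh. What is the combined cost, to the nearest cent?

$49.24

toaster oven: Runtime = 15 h/week × 11 weeks = 165 h
toaster oven: 1.24 kW × 165 h = 204.6 kWh
electric blanket: Runtime = 8 h/week × 16 weeks = 128 h
electric blanket: 0.15 kW × 128 h = 19.2 kWh
Total energy = 223.8 kWh
Cost = 223.8 × $0.22 = $49.24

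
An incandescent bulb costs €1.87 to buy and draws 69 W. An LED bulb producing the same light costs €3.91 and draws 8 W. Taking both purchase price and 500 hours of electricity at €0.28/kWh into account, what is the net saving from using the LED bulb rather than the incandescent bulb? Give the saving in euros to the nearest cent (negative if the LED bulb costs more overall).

incandescent bulb: €1.87 + (69/1000) kW × 500 h × €0.28 = €1.87 + €9.66 = €11.53
LED bulb: €3.91 + (8/1000) kW × 500 h × €0.28 = €3.91 + €1.12 = €5.03
Saving = €11.53 − €5.03 = €6.5

€6.50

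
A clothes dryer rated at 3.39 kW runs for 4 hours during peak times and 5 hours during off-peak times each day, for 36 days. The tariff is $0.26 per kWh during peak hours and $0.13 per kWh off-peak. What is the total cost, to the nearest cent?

$206.25

Peak energy = 3.39 kW × 4 h × 36 = 488.16 kWh
Off-peak energy = 3.39 kW × 5 h × 36 = 610.2 kWh
Cost = 488.16 × $0.26 + 610.2 × $0.13 = $126.9216 + $79.326 = $206.25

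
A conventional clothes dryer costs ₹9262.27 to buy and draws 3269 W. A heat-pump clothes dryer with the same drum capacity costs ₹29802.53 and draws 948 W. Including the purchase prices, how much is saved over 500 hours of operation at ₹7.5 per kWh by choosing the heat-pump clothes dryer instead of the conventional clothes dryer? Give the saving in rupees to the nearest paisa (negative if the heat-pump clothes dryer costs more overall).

conventional clothes dryer: ₹9262.27 + (3269/1000) kW × 500 h × ₹7.5 = ₹9262.27 + ₹12258.75 = ₹21521.02
heat-pump clothes dryer: ₹29802.53 + (948/1000) kW × 500 h × ₹7.5 = ₹29802.53 + ₹3555 = ₹33357.53
Saving = ₹21521.02 − ₹33357.53 = −₹11836.51

-₹11836.51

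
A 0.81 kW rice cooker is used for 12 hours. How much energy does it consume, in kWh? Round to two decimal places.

Energy = 0.81 kW × 12 h = 9.72 kWh

9.72 kWh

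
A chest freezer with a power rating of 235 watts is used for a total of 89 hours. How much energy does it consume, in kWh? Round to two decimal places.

20.92 kWh

Energy = 0.235 kW × 89 h = 20.915 kWh ≈ 20.92 kWh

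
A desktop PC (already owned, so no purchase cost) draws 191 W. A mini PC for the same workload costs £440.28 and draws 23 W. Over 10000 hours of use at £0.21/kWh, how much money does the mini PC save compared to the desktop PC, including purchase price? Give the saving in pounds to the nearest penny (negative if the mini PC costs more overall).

desktop PC: £0.00 + (191/1000) kW × 10000 h × £0.21 = £0.00 + £401.1 = £401.1
mini PC: £440.28 + (23/1000) kW × 10000 h × £0.21 = £440.28 + £48.3 = £488.58
Saving = £401.1 − £488.58 = −£87.48

-£87.48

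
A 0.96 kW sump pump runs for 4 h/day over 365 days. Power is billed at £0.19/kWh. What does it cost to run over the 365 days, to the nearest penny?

£266.30

Runtime = 4 h/day × 365 days = 1460 h
Energy = 0.96 kW × 1460 h = 1401.6 kWh
Cost = 1401.6 kWh × £0.19/kWh = £266.30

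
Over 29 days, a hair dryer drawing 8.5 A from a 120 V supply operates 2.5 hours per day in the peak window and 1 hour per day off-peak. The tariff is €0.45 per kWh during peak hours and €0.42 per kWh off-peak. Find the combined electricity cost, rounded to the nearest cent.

Power = 8.5 A × 120 V = 1020 W = 1.02 kW
Peak energy = 1.02 kW × 2.5 h × 29 = 73.95 kWh
Off-peak energy = 1.02 kW × 1 h × 29 = 29.58 kWh
Cost = 73.95 × €0.45 + 29.58 × €0.42 = €33.2775 + €12.4236 = €45.70

€45.70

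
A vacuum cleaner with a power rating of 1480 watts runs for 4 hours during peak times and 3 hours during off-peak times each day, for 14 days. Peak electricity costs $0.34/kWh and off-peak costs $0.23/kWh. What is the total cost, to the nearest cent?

Peak energy = 1.48 kW × 4 h × 14 = 82.88 kWh
Off-peak energy = 1.48 kW × 3 h × 14 = 62.16 kWh
Cost = 82.88 × $0.34 + 62.16 × $0.23 = $28.1792 + $14.2968 = $42.48

$42.48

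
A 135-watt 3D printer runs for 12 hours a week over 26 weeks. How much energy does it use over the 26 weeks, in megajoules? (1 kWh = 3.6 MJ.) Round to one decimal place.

Runtime = 12 h/week × 26 weeks = 312 h
Energy = 0.135 kW × 312 h = 42.12 kWh
= 42.12 × 3.6 MJ = 151.6 MJ

151.6 MJ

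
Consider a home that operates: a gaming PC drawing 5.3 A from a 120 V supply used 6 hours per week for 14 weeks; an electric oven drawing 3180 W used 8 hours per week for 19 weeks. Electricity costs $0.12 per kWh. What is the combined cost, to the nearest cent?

gaming PC: Power = 5.3 A × 120 V = 636 W = 0.636 kW
gaming PC: Runtime = 6 h/week × 14 weeks = 84 h
gaming PC: 0.636 kW × 84 h = 53.424 kWh
electric oven: Runtime = 8 h/week × 19 weeks = 152 h
electric oven: 3.18 kW × 152 h = 483.36 kWh
Total energy = 536.784 kWh
Cost = 536.784 × $0.12 = $64.41

$64.41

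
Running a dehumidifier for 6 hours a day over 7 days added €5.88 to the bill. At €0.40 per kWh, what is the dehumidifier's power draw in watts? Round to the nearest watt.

Energy = €5.88 ÷ €0.40/kWh = 14.7 kWh
Runtime = 6 h/day × 7 days = 42 h
Power = 14.7 kWh ÷ 42 h = 0.35 kW = 350 W

350 W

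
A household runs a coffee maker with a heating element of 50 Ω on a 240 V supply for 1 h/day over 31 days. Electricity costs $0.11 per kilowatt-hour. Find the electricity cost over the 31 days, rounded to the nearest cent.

Power = V²/R = 240²/50 = 1152 W = 1.152 kW
Runtime = 1 h/day × 31 days = 31 h
Energy = 1.152 kW × 31 h = 35.712 kWh
Cost = 35.712 kWh × $0.11/kWh = $3.93

$3.93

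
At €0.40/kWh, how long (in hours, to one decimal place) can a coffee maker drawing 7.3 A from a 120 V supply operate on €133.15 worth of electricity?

380.0 h

Power = 7.3 A × 120 V = 876 W = 0.876 kW
Energy available = €133.15 ÷ €0.40/kWh = 332.875 kWh
Hours = 332.875 kWh ÷ 0.876 kW = 380.0 h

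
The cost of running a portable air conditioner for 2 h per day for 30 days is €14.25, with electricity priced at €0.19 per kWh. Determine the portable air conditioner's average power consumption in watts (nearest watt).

Energy = €14.25 ÷ €0.19/kWh = 75 kWh
Runtime = 2 h/day × 30 days = 60 h
Power = 75 kWh ÷ 60 h = 1.25 kW = 1250 W

1250 W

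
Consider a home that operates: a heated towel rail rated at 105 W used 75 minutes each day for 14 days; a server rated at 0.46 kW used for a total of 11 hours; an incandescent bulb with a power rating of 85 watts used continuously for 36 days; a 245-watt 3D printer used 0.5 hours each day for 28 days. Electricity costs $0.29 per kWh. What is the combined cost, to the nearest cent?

heated towel rail: Runtime = 75 min × 14 = 1050 min = 17.5 h
heated towel rail: 0.105 kW × 17.5 h = 1.8375 kWh
server: 0.46 kW × 11 h = 5.06 kWh
incandescent bulb: Runtime = 24 h × 36 = 864 h
incandescent bulb: 0.085 kW × 864 h = 73.44 kWh
3D printer: Runtime = 0.5 h/day × 28 days = 14 h
3D printer: 0.245 kW × 14 h = 3.43 kWh
Total energy = 83.7675 kWh
Cost = 83.7675 × $0.29 = $24.29

$24.29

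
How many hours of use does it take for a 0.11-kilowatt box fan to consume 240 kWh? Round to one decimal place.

2181.8 h

Hours = 240 kWh ÷ 0.11 kW = 2181.8 h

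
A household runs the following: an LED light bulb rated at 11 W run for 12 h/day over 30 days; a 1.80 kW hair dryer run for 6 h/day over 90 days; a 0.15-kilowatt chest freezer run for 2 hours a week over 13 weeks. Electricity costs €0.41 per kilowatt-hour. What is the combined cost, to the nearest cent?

€401.74

LED light bulb: Runtime = 12 h/day × 30 days = 360 h
LED light bulb: 0.011 kW × 360 h = 3.96 kWh
hair dryer: Runtime = 6 h/day × 90 days = 540 h
hair dryer: 1.8 kW × 540 h = 972 kWh
chest freezer: Runtime = 2 h/week × 13 weeks = 26 h
chest freezer: 0.15 kW × 26 h = 3.9 kWh
Total energy = 979.86 kWh
Cost = 979.86 × €0.41 = €401.74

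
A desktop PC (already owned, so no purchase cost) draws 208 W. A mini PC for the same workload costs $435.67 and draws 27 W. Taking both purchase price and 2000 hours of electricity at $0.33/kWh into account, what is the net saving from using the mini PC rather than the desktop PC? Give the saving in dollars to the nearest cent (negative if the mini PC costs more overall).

-$316.21

desktop PC: $0.00 + (208/1000) kW × 2000 h × $0.33 = $0.00 + $137.28 = $137.28
mini PC: $435.67 + (27/1000) kW × 2000 h × $0.33 = $435.67 + $17.82 = $453.49
Saving = $137.28 − $453.49 = −$316.21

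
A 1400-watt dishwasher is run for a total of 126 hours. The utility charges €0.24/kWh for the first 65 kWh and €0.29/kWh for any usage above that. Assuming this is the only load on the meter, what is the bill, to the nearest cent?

€47.91

Energy = 1.4 kW × 126 h = 176.4 kWh
Tier 1 (0–65 kWh): 65 × €0.24 = €15.6
Above 65 kWh: 111.4 × €0.29 = €32.306
Bill = €47.91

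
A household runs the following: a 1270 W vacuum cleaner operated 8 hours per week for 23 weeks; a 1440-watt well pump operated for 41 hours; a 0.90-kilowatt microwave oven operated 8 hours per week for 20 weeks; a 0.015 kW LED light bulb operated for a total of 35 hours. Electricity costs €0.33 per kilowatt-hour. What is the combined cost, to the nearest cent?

vacuum cleaner: Runtime = 8 h/week × 23 weeks = 184 h
vacuum cleaner: 1.27 kW × 184 h = 233.68 kWh
well pump: 1.44 kW × 41 h = 59.04 kWh
microwave oven: Runtime = 8 h/week × 20 weeks = 160 h
microwave oven: 0.9 kW × 160 h = 144 kWh
LED light bulb: 0.015 kW × 35 h = 0.525 kWh
Total energy = 437.245 kWh
Cost = 437.245 × €0.33 = €144.29

€144.29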